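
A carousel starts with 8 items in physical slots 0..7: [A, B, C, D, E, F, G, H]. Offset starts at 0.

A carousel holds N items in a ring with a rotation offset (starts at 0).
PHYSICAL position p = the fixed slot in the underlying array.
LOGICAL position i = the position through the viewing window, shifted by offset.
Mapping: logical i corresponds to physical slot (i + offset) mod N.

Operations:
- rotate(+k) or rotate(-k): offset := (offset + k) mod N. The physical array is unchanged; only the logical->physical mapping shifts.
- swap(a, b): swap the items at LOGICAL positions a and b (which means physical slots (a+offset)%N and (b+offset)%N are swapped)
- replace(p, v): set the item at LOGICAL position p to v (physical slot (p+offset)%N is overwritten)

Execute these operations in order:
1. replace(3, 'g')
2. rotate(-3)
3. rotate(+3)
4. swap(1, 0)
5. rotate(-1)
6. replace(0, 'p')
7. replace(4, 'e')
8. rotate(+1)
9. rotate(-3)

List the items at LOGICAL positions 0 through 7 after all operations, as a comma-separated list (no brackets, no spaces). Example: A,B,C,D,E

Answer: F,G,p,B,A,C,e,E

Derivation:
After op 1 (replace(3, 'g')): offset=0, physical=[A,B,C,g,E,F,G,H], logical=[A,B,C,g,E,F,G,H]
After op 2 (rotate(-3)): offset=5, physical=[A,B,C,g,E,F,G,H], logical=[F,G,H,A,B,C,g,E]
After op 3 (rotate(+3)): offset=0, physical=[A,B,C,g,E,F,G,H], logical=[A,B,C,g,E,F,G,H]
After op 4 (swap(1, 0)): offset=0, physical=[B,A,C,g,E,F,G,H], logical=[B,A,C,g,E,F,G,H]
After op 5 (rotate(-1)): offset=7, physical=[B,A,C,g,E,F,G,H], logical=[H,B,A,C,g,E,F,G]
After op 6 (replace(0, 'p')): offset=7, physical=[B,A,C,g,E,F,G,p], logical=[p,B,A,C,g,E,F,G]
After op 7 (replace(4, 'e')): offset=7, physical=[B,A,C,e,E,F,G,p], logical=[p,B,A,C,e,E,F,G]
After op 8 (rotate(+1)): offset=0, physical=[B,A,C,e,E,F,G,p], logical=[B,A,C,e,E,F,G,p]
After op 9 (rotate(-3)): offset=5, physical=[B,A,C,e,E,F,G,p], logical=[F,G,p,B,A,C,e,E]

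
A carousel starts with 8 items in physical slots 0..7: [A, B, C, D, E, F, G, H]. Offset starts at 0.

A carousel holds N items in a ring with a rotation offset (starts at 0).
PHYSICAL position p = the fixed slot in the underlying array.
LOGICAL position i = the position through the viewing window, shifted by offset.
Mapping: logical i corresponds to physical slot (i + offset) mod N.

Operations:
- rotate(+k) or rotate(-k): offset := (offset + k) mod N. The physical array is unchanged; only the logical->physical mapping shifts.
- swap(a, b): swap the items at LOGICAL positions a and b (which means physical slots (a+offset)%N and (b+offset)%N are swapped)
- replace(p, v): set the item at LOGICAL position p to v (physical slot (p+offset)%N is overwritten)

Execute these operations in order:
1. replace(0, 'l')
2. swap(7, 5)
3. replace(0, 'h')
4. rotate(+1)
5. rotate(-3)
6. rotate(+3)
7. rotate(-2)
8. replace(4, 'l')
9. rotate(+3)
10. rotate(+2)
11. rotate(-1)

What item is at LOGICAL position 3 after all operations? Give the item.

After op 1 (replace(0, 'l')): offset=0, physical=[l,B,C,D,E,F,G,H], logical=[l,B,C,D,E,F,G,H]
After op 2 (swap(7, 5)): offset=0, physical=[l,B,C,D,E,H,G,F], logical=[l,B,C,D,E,H,G,F]
After op 3 (replace(0, 'h')): offset=0, physical=[h,B,C,D,E,H,G,F], logical=[h,B,C,D,E,H,G,F]
After op 4 (rotate(+1)): offset=1, physical=[h,B,C,D,E,H,G,F], logical=[B,C,D,E,H,G,F,h]
After op 5 (rotate(-3)): offset=6, physical=[h,B,C,D,E,H,G,F], logical=[G,F,h,B,C,D,E,H]
After op 6 (rotate(+3)): offset=1, physical=[h,B,C,D,E,H,G,F], logical=[B,C,D,E,H,G,F,h]
After op 7 (rotate(-2)): offset=7, physical=[h,B,C,D,E,H,G,F], logical=[F,h,B,C,D,E,H,G]
After op 8 (replace(4, 'l')): offset=7, physical=[h,B,C,l,E,H,G,F], logical=[F,h,B,C,l,E,H,G]
After op 9 (rotate(+3)): offset=2, physical=[h,B,C,l,E,H,G,F], logical=[C,l,E,H,G,F,h,B]
After op 10 (rotate(+2)): offset=4, physical=[h,B,C,l,E,H,G,F], logical=[E,H,G,F,h,B,C,l]
After op 11 (rotate(-1)): offset=3, physical=[h,B,C,l,E,H,G,F], logical=[l,E,H,G,F,h,B,C]

Answer: G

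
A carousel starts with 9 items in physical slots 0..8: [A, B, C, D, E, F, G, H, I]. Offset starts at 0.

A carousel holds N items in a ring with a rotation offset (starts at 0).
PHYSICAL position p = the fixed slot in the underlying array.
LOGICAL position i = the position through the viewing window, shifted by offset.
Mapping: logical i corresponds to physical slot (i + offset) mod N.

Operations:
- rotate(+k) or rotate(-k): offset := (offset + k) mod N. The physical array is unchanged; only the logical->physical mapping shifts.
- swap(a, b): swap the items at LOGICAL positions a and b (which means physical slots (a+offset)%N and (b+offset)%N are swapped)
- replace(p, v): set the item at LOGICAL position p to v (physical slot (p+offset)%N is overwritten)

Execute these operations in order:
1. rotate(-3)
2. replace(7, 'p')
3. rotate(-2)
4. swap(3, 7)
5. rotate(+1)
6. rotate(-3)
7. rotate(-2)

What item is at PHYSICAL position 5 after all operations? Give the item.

Answer: F

Derivation:
After op 1 (rotate(-3)): offset=6, physical=[A,B,C,D,E,F,G,H,I], logical=[G,H,I,A,B,C,D,E,F]
After op 2 (replace(7, 'p')): offset=6, physical=[A,B,C,D,p,F,G,H,I], logical=[G,H,I,A,B,C,D,p,F]
After op 3 (rotate(-2)): offset=4, physical=[A,B,C,D,p,F,G,H,I], logical=[p,F,G,H,I,A,B,C,D]
After op 4 (swap(3, 7)): offset=4, physical=[A,B,H,D,p,F,G,C,I], logical=[p,F,G,C,I,A,B,H,D]
After op 5 (rotate(+1)): offset=5, physical=[A,B,H,D,p,F,G,C,I], logical=[F,G,C,I,A,B,H,D,p]
After op 6 (rotate(-3)): offset=2, physical=[A,B,H,D,p,F,G,C,I], logical=[H,D,p,F,G,C,I,A,B]
After op 7 (rotate(-2)): offset=0, physical=[A,B,H,D,p,F,G,C,I], logical=[A,B,H,D,p,F,G,C,I]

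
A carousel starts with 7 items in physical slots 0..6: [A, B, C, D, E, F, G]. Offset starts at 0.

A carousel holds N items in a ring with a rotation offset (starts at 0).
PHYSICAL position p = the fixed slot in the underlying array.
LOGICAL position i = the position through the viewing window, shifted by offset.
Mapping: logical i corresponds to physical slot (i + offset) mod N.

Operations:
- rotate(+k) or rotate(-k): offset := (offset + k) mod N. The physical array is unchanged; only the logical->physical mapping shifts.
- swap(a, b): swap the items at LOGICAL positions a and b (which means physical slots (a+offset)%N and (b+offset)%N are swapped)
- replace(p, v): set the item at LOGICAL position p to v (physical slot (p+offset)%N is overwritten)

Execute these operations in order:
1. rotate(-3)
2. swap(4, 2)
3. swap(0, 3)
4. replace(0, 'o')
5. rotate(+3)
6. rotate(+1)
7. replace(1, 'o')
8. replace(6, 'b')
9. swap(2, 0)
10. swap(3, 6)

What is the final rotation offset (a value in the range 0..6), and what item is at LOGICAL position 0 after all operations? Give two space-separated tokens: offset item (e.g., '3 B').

After op 1 (rotate(-3)): offset=4, physical=[A,B,C,D,E,F,G], logical=[E,F,G,A,B,C,D]
After op 2 (swap(4, 2)): offset=4, physical=[A,G,C,D,E,F,B], logical=[E,F,B,A,G,C,D]
After op 3 (swap(0, 3)): offset=4, physical=[E,G,C,D,A,F,B], logical=[A,F,B,E,G,C,D]
After op 4 (replace(0, 'o')): offset=4, physical=[E,G,C,D,o,F,B], logical=[o,F,B,E,G,C,D]
After op 5 (rotate(+3)): offset=0, physical=[E,G,C,D,o,F,B], logical=[E,G,C,D,o,F,B]
After op 6 (rotate(+1)): offset=1, physical=[E,G,C,D,o,F,B], logical=[G,C,D,o,F,B,E]
After op 7 (replace(1, 'o')): offset=1, physical=[E,G,o,D,o,F,B], logical=[G,o,D,o,F,B,E]
After op 8 (replace(6, 'b')): offset=1, physical=[b,G,o,D,o,F,B], logical=[G,o,D,o,F,B,b]
After op 9 (swap(2, 0)): offset=1, physical=[b,D,o,G,o,F,B], logical=[D,o,G,o,F,B,b]
After op 10 (swap(3, 6)): offset=1, physical=[o,D,o,G,b,F,B], logical=[D,o,G,b,F,B,o]

Answer: 1 D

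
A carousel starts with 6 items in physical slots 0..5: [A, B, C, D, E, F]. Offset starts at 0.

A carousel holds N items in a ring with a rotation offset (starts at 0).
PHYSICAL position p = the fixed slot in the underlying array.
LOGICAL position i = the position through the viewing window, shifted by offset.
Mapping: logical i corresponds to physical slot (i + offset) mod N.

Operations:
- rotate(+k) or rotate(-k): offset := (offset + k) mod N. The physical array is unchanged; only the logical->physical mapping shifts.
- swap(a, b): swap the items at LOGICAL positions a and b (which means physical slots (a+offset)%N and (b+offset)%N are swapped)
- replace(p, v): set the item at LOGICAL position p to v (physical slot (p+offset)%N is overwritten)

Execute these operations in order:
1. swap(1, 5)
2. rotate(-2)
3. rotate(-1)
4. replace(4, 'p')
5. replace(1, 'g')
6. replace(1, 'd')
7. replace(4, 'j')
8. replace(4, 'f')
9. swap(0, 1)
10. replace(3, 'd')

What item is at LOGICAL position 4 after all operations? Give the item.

After op 1 (swap(1, 5)): offset=0, physical=[A,F,C,D,E,B], logical=[A,F,C,D,E,B]
After op 2 (rotate(-2)): offset=4, physical=[A,F,C,D,E,B], logical=[E,B,A,F,C,D]
After op 3 (rotate(-1)): offset=3, physical=[A,F,C,D,E,B], logical=[D,E,B,A,F,C]
After op 4 (replace(4, 'p')): offset=3, physical=[A,p,C,D,E,B], logical=[D,E,B,A,p,C]
After op 5 (replace(1, 'g')): offset=3, physical=[A,p,C,D,g,B], logical=[D,g,B,A,p,C]
After op 6 (replace(1, 'd')): offset=3, physical=[A,p,C,D,d,B], logical=[D,d,B,A,p,C]
After op 7 (replace(4, 'j')): offset=3, physical=[A,j,C,D,d,B], logical=[D,d,B,A,j,C]
After op 8 (replace(4, 'f')): offset=3, physical=[A,f,C,D,d,B], logical=[D,d,B,A,f,C]
After op 9 (swap(0, 1)): offset=3, physical=[A,f,C,d,D,B], logical=[d,D,B,A,f,C]
After op 10 (replace(3, 'd')): offset=3, physical=[d,f,C,d,D,B], logical=[d,D,B,d,f,C]

Answer: f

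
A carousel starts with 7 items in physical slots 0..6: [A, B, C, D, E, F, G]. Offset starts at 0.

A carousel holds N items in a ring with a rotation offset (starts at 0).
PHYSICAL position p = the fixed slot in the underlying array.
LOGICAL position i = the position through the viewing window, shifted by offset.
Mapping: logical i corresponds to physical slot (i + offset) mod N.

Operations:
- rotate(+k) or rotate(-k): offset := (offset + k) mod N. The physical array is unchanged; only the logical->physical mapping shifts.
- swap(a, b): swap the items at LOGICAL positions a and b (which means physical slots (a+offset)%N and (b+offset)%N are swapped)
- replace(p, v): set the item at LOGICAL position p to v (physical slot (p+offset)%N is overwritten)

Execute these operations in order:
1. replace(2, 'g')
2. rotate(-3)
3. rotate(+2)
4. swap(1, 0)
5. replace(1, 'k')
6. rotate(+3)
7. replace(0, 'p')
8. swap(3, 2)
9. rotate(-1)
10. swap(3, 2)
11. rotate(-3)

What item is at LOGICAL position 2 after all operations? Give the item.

Answer: k

Derivation:
After op 1 (replace(2, 'g')): offset=0, physical=[A,B,g,D,E,F,G], logical=[A,B,g,D,E,F,G]
After op 2 (rotate(-3)): offset=4, physical=[A,B,g,D,E,F,G], logical=[E,F,G,A,B,g,D]
After op 3 (rotate(+2)): offset=6, physical=[A,B,g,D,E,F,G], logical=[G,A,B,g,D,E,F]
After op 4 (swap(1, 0)): offset=6, physical=[G,B,g,D,E,F,A], logical=[A,G,B,g,D,E,F]
After op 5 (replace(1, 'k')): offset=6, physical=[k,B,g,D,E,F,A], logical=[A,k,B,g,D,E,F]
After op 6 (rotate(+3)): offset=2, physical=[k,B,g,D,E,F,A], logical=[g,D,E,F,A,k,B]
After op 7 (replace(0, 'p')): offset=2, physical=[k,B,p,D,E,F,A], logical=[p,D,E,F,A,k,B]
After op 8 (swap(3, 2)): offset=2, physical=[k,B,p,D,F,E,A], logical=[p,D,F,E,A,k,B]
After op 9 (rotate(-1)): offset=1, physical=[k,B,p,D,F,E,A], logical=[B,p,D,F,E,A,k]
After op 10 (swap(3, 2)): offset=1, physical=[k,B,p,F,D,E,A], logical=[B,p,F,D,E,A,k]
After op 11 (rotate(-3)): offset=5, physical=[k,B,p,F,D,E,A], logical=[E,A,k,B,p,F,D]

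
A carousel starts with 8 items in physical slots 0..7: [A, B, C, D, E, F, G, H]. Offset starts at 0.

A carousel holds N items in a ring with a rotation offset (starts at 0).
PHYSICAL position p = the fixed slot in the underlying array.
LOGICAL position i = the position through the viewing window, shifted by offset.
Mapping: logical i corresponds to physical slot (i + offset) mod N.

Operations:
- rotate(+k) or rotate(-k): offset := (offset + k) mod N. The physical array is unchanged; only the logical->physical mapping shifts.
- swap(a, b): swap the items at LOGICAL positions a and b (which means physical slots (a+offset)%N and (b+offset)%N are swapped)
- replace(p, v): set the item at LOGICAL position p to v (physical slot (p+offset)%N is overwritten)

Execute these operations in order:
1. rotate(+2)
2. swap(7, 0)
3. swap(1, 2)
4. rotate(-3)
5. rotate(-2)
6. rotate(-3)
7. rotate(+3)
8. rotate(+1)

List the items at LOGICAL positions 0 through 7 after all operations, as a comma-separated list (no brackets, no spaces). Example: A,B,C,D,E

After op 1 (rotate(+2)): offset=2, physical=[A,B,C,D,E,F,G,H], logical=[C,D,E,F,G,H,A,B]
After op 2 (swap(7, 0)): offset=2, physical=[A,C,B,D,E,F,G,H], logical=[B,D,E,F,G,H,A,C]
After op 3 (swap(1, 2)): offset=2, physical=[A,C,B,E,D,F,G,H], logical=[B,E,D,F,G,H,A,C]
After op 4 (rotate(-3)): offset=7, physical=[A,C,B,E,D,F,G,H], logical=[H,A,C,B,E,D,F,G]
After op 5 (rotate(-2)): offset=5, physical=[A,C,B,E,D,F,G,H], logical=[F,G,H,A,C,B,E,D]
After op 6 (rotate(-3)): offset=2, physical=[A,C,B,E,D,F,G,H], logical=[B,E,D,F,G,H,A,C]
After op 7 (rotate(+3)): offset=5, physical=[A,C,B,E,D,F,G,H], logical=[F,G,H,A,C,B,E,D]
After op 8 (rotate(+1)): offset=6, physical=[A,C,B,E,D,F,G,H], logical=[G,H,A,C,B,E,D,F]

Answer: G,H,A,C,B,E,D,F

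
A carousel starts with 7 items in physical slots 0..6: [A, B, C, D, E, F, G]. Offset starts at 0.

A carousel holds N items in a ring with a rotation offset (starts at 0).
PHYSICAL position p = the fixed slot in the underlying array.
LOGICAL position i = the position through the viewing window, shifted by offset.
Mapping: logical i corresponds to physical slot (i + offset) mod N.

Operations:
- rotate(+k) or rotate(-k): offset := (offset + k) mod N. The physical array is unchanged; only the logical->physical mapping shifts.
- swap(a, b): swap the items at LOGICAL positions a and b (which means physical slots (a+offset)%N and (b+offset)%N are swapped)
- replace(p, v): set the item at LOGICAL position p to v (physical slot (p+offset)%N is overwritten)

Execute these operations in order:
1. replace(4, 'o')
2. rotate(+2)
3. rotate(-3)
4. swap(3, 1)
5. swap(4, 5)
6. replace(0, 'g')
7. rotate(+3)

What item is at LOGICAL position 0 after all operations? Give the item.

Answer: A

Derivation:
After op 1 (replace(4, 'o')): offset=0, physical=[A,B,C,D,o,F,G], logical=[A,B,C,D,o,F,G]
After op 2 (rotate(+2)): offset=2, physical=[A,B,C,D,o,F,G], logical=[C,D,o,F,G,A,B]
After op 3 (rotate(-3)): offset=6, physical=[A,B,C,D,o,F,G], logical=[G,A,B,C,D,o,F]
After op 4 (swap(3, 1)): offset=6, physical=[C,B,A,D,o,F,G], logical=[G,C,B,A,D,o,F]
After op 5 (swap(4, 5)): offset=6, physical=[C,B,A,o,D,F,G], logical=[G,C,B,A,o,D,F]
After op 6 (replace(0, 'g')): offset=6, physical=[C,B,A,o,D,F,g], logical=[g,C,B,A,o,D,F]
After op 7 (rotate(+3)): offset=2, physical=[C,B,A,o,D,F,g], logical=[A,o,D,F,g,C,B]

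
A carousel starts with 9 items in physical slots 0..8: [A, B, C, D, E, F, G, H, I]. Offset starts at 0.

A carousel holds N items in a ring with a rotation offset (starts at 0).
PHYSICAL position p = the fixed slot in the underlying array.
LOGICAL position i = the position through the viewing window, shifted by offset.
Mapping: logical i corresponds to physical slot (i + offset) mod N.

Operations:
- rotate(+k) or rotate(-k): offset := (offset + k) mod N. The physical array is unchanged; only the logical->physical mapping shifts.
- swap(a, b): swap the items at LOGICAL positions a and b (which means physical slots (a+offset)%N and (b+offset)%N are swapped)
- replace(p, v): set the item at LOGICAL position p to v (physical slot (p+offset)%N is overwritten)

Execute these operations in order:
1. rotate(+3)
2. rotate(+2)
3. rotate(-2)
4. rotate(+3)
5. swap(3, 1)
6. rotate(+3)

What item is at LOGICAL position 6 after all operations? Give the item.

After op 1 (rotate(+3)): offset=3, physical=[A,B,C,D,E,F,G,H,I], logical=[D,E,F,G,H,I,A,B,C]
After op 2 (rotate(+2)): offset=5, physical=[A,B,C,D,E,F,G,H,I], logical=[F,G,H,I,A,B,C,D,E]
After op 3 (rotate(-2)): offset=3, physical=[A,B,C,D,E,F,G,H,I], logical=[D,E,F,G,H,I,A,B,C]
After op 4 (rotate(+3)): offset=6, physical=[A,B,C,D,E,F,G,H,I], logical=[G,H,I,A,B,C,D,E,F]
After op 5 (swap(3, 1)): offset=6, physical=[H,B,C,D,E,F,G,A,I], logical=[G,A,I,H,B,C,D,E,F]
After op 6 (rotate(+3)): offset=0, physical=[H,B,C,D,E,F,G,A,I], logical=[H,B,C,D,E,F,G,A,I]

Answer: G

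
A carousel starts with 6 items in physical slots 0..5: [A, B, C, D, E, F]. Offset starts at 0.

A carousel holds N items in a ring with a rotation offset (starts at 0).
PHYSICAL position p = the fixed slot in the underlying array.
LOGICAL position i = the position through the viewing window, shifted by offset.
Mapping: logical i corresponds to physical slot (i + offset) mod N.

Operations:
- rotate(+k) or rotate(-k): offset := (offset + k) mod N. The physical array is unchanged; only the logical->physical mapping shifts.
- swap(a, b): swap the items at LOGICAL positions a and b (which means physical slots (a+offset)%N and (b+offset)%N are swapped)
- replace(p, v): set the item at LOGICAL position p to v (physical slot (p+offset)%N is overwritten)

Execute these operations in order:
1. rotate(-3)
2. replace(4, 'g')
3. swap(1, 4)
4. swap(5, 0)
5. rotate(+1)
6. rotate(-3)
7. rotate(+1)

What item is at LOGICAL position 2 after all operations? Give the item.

After op 1 (rotate(-3)): offset=3, physical=[A,B,C,D,E,F], logical=[D,E,F,A,B,C]
After op 2 (replace(4, 'g')): offset=3, physical=[A,g,C,D,E,F], logical=[D,E,F,A,g,C]
After op 3 (swap(1, 4)): offset=3, physical=[A,E,C,D,g,F], logical=[D,g,F,A,E,C]
After op 4 (swap(5, 0)): offset=3, physical=[A,E,D,C,g,F], logical=[C,g,F,A,E,D]
After op 5 (rotate(+1)): offset=4, physical=[A,E,D,C,g,F], logical=[g,F,A,E,D,C]
After op 6 (rotate(-3)): offset=1, physical=[A,E,D,C,g,F], logical=[E,D,C,g,F,A]
After op 7 (rotate(+1)): offset=2, physical=[A,E,D,C,g,F], logical=[D,C,g,F,A,E]

Answer: g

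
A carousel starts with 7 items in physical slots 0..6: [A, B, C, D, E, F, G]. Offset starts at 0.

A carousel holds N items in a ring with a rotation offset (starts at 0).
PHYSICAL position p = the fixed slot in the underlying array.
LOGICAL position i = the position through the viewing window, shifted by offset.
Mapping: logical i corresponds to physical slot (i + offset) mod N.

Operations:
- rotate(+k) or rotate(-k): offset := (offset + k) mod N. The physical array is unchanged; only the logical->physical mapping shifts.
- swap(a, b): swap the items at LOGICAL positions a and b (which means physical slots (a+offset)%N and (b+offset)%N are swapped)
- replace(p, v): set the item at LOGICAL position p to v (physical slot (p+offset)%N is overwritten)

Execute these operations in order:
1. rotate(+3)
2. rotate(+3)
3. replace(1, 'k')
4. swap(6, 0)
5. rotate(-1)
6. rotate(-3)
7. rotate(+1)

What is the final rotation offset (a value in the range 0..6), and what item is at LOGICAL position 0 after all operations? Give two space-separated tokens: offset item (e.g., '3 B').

After op 1 (rotate(+3)): offset=3, physical=[A,B,C,D,E,F,G], logical=[D,E,F,G,A,B,C]
After op 2 (rotate(+3)): offset=6, physical=[A,B,C,D,E,F,G], logical=[G,A,B,C,D,E,F]
After op 3 (replace(1, 'k')): offset=6, physical=[k,B,C,D,E,F,G], logical=[G,k,B,C,D,E,F]
After op 4 (swap(6, 0)): offset=6, physical=[k,B,C,D,E,G,F], logical=[F,k,B,C,D,E,G]
After op 5 (rotate(-1)): offset=5, physical=[k,B,C,D,E,G,F], logical=[G,F,k,B,C,D,E]
After op 6 (rotate(-3)): offset=2, physical=[k,B,C,D,E,G,F], logical=[C,D,E,G,F,k,B]
After op 7 (rotate(+1)): offset=3, physical=[k,B,C,D,E,G,F], logical=[D,E,G,F,k,B,C]

Answer: 3 D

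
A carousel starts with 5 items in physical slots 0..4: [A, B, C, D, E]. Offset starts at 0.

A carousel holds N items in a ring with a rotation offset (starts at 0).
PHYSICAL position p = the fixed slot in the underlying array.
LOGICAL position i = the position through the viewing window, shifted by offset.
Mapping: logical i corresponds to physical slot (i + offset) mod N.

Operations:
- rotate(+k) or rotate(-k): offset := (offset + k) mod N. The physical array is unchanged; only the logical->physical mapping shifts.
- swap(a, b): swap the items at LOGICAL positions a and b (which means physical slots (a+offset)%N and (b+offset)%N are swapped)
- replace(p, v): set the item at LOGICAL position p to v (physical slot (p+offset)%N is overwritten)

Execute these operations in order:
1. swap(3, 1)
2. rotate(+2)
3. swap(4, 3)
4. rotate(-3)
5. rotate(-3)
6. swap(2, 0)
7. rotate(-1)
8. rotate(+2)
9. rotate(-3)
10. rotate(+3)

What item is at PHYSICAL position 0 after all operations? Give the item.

Answer: D

Derivation:
After op 1 (swap(3, 1)): offset=0, physical=[A,D,C,B,E], logical=[A,D,C,B,E]
After op 2 (rotate(+2)): offset=2, physical=[A,D,C,B,E], logical=[C,B,E,A,D]
After op 3 (swap(4, 3)): offset=2, physical=[D,A,C,B,E], logical=[C,B,E,D,A]
After op 4 (rotate(-3)): offset=4, physical=[D,A,C,B,E], logical=[E,D,A,C,B]
After op 5 (rotate(-3)): offset=1, physical=[D,A,C,B,E], logical=[A,C,B,E,D]
After op 6 (swap(2, 0)): offset=1, physical=[D,B,C,A,E], logical=[B,C,A,E,D]
After op 7 (rotate(-1)): offset=0, physical=[D,B,C,A,E], logical=[D,B,C,A,E]
After op 8 (rotate(+2)): offset=2, physical=[D,B,C,A,E], logical=[C,A,E,D,B]
After op 9 (rotate(-3)): offset=4, physical=[D,B,C,A,E], logical=[E,D,B,C,A]
After op 10 (rotate(+3)): offset=2, physical=[D,B,C,A,E], logical=[C,A,E,D,B]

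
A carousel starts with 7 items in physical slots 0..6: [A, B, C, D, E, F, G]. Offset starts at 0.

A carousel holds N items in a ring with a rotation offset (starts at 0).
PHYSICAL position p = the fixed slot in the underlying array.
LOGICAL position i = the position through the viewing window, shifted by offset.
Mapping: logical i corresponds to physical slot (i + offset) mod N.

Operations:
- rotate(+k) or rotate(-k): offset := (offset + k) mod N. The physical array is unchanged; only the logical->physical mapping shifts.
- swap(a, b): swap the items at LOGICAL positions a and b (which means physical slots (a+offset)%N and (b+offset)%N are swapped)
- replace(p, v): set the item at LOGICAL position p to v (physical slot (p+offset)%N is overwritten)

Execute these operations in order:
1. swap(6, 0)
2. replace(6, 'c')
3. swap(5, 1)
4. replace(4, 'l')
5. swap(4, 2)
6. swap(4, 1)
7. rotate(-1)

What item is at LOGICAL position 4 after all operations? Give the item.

Answer: D

Derivation:
After op 1 (swap(6, 0)): offset=0, physical=[G,B,C,D,E,F,A], logical=[G,B,C,D,E,F,A]
After op 2 (replace(6, 'c')): offset=0, physical=[G,B,C,D,E,F,c], logical=[G,B,C,D,E,F,c]
After op 3 (swap(5, 1)): offset=0, physical=[G,F,C,D,E,B,c], logical=[G,F,C,D,E,B,c]
After op 4 (replace(4, 'l')): offset=0, physical=[G,F,C,D,l,B,c], logical=[G,F,C,D,l,B,c]
After op 5 (swap(4, 2)): offset=0, physical=[G,F,l,D,C,B,c], logical=[G,F,l,D,C,B,c]
After op 6 (swap(4, 1)): offset=0, physical=[G,C,l,D,F,B,c], logical=[G,C,l,D,F,B,c]
After op 7 (rotate(-1)): offset=6, physical=[G,C,l,D,F,B,c], logical=[c,G,C,l,D,F,B]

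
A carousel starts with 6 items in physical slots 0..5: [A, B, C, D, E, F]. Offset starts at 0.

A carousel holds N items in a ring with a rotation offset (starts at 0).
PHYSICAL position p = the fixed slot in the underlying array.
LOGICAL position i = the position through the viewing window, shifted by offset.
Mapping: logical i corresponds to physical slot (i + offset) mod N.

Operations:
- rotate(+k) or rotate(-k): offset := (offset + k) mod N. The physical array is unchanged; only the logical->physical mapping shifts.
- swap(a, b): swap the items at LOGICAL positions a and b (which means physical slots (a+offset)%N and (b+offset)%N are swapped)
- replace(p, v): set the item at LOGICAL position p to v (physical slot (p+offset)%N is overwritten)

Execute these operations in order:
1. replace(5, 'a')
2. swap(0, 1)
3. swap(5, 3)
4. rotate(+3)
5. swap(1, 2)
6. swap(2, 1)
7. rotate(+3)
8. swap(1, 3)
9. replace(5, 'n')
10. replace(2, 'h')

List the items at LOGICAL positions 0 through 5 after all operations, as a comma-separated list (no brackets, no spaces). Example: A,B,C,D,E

Answer: B,a,h,A,E,n

Derivation:
After op 1 (replace(5, 'a')): offset=0, physical=[A,B,C,D,E,a], logical=[A,B,C,D,E,a]
After op 2 (swap(0, 1)): offset=0, physical=[B,A,C,D,E,a], logical=[B,A,C,D,E,a]
After op 3 (swap(5, 3)): offset=0, physical=[B,A,C,a,E,D], logical=[B,A,C,a,E,D]
After op 4 (rotate(+3)): offset=3, physical=[B,A,C,a,E,D], logical=[a,E,D,B,A,C]
After op 5 (swap(1, 2)): offset=3, physical=[B,A,C,a,D,E], logical=[a,D,E,B,A,C]
After op 6 (swap(2, 1)): offset=3, physical=[B,A,C,a,E,D], logical=[a,E,D,B,A,C]
After op 7 (rotate(+3)): offset=0, physical=[B,A,C,a,E,D], logical=[B,A,C,a,E,D]
After op 8 (swap(1, 3)): offset=0, physical=[B,a,C,A,E,D], logical=[B,a,C,A,E,D]
After op 9 (replace(5, 'n')): offset=0, physical=[B,a,C,A,E,n], logical=[B,a,C,A,E,n]
After op 10 (replace(2, 'h')): offset=0, physical=[B,a,h,A,E,n], logical=[B,a,h,A,E,n]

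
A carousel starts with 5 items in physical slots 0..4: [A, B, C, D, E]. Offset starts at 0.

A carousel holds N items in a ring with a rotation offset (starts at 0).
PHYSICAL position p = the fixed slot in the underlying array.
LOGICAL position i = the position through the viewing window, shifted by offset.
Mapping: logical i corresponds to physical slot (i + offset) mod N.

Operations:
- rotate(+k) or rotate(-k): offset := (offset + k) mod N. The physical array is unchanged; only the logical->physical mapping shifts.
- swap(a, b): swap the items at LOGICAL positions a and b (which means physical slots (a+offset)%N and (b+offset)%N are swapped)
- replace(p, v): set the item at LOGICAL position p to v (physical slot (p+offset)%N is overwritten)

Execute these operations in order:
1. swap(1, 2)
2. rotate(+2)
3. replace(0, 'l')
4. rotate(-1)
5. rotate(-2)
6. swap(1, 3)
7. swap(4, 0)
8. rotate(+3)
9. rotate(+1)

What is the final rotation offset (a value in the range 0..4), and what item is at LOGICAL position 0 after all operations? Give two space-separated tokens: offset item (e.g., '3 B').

After op 1 (swap(1, 2)): offset=0, physical=[A,C,B,D,E], logical=[A,C,B,D,E]
After op 2 (rotate(+2)): offset=2, physical=[A,C,B,D,E], logical=[B,D,E,A,C]
After op 3 (replace(0, 'l')): offset=2, physical=[A,C,l,D,E], logical=[l,D,E,A,C]
After op 4 (rotate(-1)): offset=1, physical=[A,C,l,D,E], logical=[C,l,D,E,A]
After op 5 (rotate(-2)): offset=4, physical=[A,C,l,D,E], logical=[E,A,C,l,D]
After op 6 (swap(1, 3)): offset=4, physical=[l,C,A,D,E], logical=[E,l,C,A,D]
After op 7 (swap(4, 0)): offset=4, physical=[l,C,A,E,D], logical=[D,l,C,A,E]
After op 8 (rotate(+3)): offset=2, physical=[l,C,A,E,D], logical=[A,E,D,l,C]
After op 9 (rotate(+1)): offset=3, physical=[l,C,A,E,D], logical=[E,D,l,C,A]

Answer: 3 E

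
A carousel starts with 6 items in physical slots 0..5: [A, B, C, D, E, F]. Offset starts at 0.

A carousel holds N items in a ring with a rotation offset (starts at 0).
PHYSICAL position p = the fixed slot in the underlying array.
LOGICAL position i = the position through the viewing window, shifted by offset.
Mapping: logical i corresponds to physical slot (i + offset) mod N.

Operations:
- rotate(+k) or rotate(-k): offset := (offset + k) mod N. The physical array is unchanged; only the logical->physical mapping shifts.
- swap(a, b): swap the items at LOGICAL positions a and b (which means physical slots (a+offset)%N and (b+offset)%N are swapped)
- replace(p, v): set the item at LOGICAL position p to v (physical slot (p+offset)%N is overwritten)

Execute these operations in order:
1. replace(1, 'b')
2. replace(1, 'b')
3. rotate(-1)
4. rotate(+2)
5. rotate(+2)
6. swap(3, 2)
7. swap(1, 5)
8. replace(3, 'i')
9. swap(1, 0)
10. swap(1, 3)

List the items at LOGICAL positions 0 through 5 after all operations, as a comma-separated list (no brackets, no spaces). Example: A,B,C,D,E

After op 1 (replace(1, 'b')): offset=0, physical=[A,b,C,D,E,F], logical=[A,b,C,D,E,F]
After op 2 (replace(1, 'b')): offset=0, physical=[A,b,C,D,E,F], logical=[A,b,C,D,E,F]
After op 3 (rotate(-1)): offset=5, physical=[A,b,C,D,E,F], logical=[F,A,b,C,D,E]
After op 4 (rotate(+2)): offset=1, physical=[A,b,C,D,E,F], logical=[b,C,D,E,F,A]
After op 5 (rotate(+2)): offset=3, physical=[A,b,C,D,E,F], logical=[D,E,F,A,b,C]
After op 6 (swap(3, 2)): offset=3, physical=[F,b,C,D,E,A], logical=[D,E,A,F,b,C]
After op 7 (swap(1, 5)): offset=3, physical=[F,b,E,D,C,A], logical=[D,C,A,F,b,E]
After op 8 (replace(3, 'i')): offset=3, physical=[i,b,E,D,C,A], logical=[D,C,A,i,b,E]
After op 9 (swap(1, 0)): offset=3, physical=[i,b,E,C,D,A], logical=[C,D,A,i,b,E]
After op 10 (swap(1, 3)): offset=3, physical=[D,b,E,C,i,A], logical=[C,i,A,D,b,E]

Answer: C,i,A,D,b,E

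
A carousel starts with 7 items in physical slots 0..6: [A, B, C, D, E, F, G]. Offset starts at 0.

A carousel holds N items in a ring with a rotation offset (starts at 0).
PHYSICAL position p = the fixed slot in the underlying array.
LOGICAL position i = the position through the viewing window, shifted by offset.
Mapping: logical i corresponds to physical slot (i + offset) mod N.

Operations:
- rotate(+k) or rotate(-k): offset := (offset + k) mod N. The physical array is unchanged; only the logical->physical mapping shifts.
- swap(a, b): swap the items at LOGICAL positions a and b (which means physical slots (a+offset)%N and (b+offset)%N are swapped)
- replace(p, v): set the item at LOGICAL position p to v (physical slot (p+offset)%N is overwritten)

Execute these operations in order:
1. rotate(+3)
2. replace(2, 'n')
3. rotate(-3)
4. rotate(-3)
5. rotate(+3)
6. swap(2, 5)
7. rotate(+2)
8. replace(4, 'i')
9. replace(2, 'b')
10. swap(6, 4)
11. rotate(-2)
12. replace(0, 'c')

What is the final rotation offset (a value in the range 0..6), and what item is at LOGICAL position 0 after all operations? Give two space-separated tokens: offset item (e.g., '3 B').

Answer: 0 c

Derivation:
After op 1 (rotate(+3)): offset=3, physical=[A,B,C,D,E,F,G], logical=[D,E,F,G,A,B,C]
After op 2 (replace(2, 'n')): offset=3, physical=[A,B,C,D,E,n,G], logical=[D,E,n,G,A,B,C]
After op 3 (rotate(-3)): offset=0, physical=[A,B,C,D,E,n,G], logical=[A,B,C,D,E,n,G]
After op 4 (rotate(-3)): offset=4, physical=[A,B,C,D,E,n,G], logical=[E,n,G,A,B,C,D]
After op 5 (rotate(+3)): offset=0, physical=[A,B,C,D,E,n,G], logical=[A,B,C,D,E,n,G]
After op 6 (swap(2, 5)): offset=0, physical=[A,B,n,D,E,C,G], logical=[A,B,n,D,E,C,G]
After op 7 (rotate(+2)): offset=2, physical=[A,B,n,D,E,C,G], logical=[n,D,E,C,G,A,B]
After op 8 (replace(4, 'i')): offset=2, physical=[A,B,n,D,E,C,i], logical=[n,D,E,C,i,A,B]
After op 9 (replace(2, 'b')): offset=2, physical=[A,B,n,D,b,C,i], logical=[n,D,b,C,i,A,B]
After op 10 (swap(6, 4)): offset=2, physical=[A,i,n,D,b,C,B], logical=[n,D,b,C,B,A,i]
After op 11 (rotate(-2)): offset=0, physical=[A,i,n,D,b,C,B], logical=[A,i,n,D,b,C,B]
After op 12 (replace(0, 'c')): offset=0, physical=[c,i,n,D,b,C,B], logical=[c,i,n,D,b,C,B]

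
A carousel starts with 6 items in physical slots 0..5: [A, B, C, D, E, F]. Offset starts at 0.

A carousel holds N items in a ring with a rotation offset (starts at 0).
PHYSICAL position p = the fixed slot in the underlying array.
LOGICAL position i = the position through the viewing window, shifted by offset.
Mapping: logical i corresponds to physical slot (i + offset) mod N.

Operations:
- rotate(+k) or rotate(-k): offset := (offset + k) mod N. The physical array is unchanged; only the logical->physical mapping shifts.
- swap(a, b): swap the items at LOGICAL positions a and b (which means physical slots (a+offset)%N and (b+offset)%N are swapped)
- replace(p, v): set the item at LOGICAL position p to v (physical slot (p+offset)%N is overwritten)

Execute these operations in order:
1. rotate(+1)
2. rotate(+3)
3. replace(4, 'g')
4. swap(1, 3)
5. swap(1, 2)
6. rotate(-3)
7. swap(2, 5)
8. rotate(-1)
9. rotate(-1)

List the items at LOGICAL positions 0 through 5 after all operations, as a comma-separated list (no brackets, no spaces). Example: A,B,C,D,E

After op 1 (rotate(+1)): offset=1, physical=[A,B,C,D,E,F], logical=[B,C,D,E,F,A]
After op 2 (rotate(+3)): offset=4, physical=[A,B,C,D,E,F], logical=[E,F,A,B,C,D]
After op 3 (replace(4, 'g')): offset=4, physical=[A,B,g,D,E,F], logical=[E,F,A,B,g,D]
After op 4 (swap(1, 3)): offset=4, physical=[A,F,g,D,E,B], logical=[E,B,A,F,g,D]
After op 5 (swap(1, 2)): offset=4, physical=[B,F,g,D,E,A], logical=[E,A,B,F,g,D]
After op 6 (rotate(-3)): offset=1, physical=[B,F,g,D,E,A], logical=[F,g,D,E,A,B]
After op 7 (swap(2, 5)): offset=1, physical=[D,F,g,B,E,A], logical=[F,g,B,E,A,D]
After op 8 (rotate(-1)): offset=0, physical=[D,F,g,B,E,A], logical=[D,F,g,B,E,A]
After op 9 (rotate(-1)): offset=5, physical=[D,F,g,B,E,A], logical=[A,D,F,g,B,E]

Answer: A,D,F,g,B,E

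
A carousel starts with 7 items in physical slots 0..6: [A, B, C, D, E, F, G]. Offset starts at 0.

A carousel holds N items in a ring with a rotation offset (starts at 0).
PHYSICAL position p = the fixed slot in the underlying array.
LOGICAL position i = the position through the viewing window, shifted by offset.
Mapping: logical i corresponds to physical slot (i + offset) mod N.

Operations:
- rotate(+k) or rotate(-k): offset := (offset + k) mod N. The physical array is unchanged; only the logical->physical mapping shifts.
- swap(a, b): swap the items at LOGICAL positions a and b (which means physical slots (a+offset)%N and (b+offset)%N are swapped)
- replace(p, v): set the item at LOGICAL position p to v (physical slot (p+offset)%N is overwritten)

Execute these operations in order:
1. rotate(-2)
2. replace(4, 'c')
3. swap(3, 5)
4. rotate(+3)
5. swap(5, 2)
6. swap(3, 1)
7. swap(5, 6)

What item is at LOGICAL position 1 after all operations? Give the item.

After op 1 (rotate(-2)): offset=5, physical=[A,B,C,D,E,F,G], logical=[F,G,A,B,C,D,E]
After op 2 (replace(4, 'c')): offset=5, physical=[A,B,c,D,E,F,G], logical=[F,G,A,B,c,D,E]
After op 3 (swap(3, 5)): offset=5, physical=[A,D,c,B,E,F,G], logical=[F,G,A,D,c,B,E]
After op 4 (rotate(+3)): offset=1, physical=[A,D,c,B,E,F,G], logical=[D,c,B,E,F,G,A]
After op 5 (swap(5, 2)): offset=1, physical=[A,D,c,G,E,F,B], logical=[D,c,G,E,F,B,A]
After op 6 (swap(3, 1)): offset=1, physical=[A,D,E,G,c,F,B], logical=[D,E,G,c,F,B,A]
After op 7 (swap(5, 6)): offset=1, physical=[B,D,E,G,c,F,A], logical=[D,E,G,c,F,A,B]

Answer: E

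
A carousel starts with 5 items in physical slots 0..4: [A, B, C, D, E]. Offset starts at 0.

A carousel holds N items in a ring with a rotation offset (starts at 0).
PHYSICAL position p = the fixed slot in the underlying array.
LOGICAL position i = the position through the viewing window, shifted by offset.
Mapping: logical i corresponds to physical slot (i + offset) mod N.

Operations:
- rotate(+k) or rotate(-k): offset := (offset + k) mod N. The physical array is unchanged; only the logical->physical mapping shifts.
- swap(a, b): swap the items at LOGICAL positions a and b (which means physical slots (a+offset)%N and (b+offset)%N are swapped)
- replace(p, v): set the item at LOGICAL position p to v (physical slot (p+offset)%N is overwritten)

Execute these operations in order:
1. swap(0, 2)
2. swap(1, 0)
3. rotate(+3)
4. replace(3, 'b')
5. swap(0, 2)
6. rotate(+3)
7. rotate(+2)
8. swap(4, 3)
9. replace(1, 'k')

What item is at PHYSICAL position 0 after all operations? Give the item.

After op 1 (swap(0, 2)): offset=0, physical=[C,B,A,D,E], logical=[C,B,A,D,E]
After op 2 (swap(1, 0)): offset=0, physical=[B,C,A,D,E], logical=[B,C,A,D,E]
After op 3 (rotate(+3)): offset=3, physical=[B,C,A,D,E], logical=[D,E,B,C,A]
After op 4 (replace(3, 'b')): offset=3, physical=[B,b,A,D,E], logical=[D,E,B,b,A]
After op 5 (swap(0, 2)): offset=3, physical=[D,b,A,B,E], logical=[B,E,D,b,A]
After op 6 (rotate(+3)): offset=1, physical=[D,b,A,B,E], logical=[b,A,B,E,D]
After op 7 (rotate(+2)): offset=3, physical=[D,b,A,B,E], logical=[B,E,D,b,A]
After op 8 (swap(4, 3)): offset=3, physical=[D,A,b,B,E], logical=[B,E,D,A,b]
After op 9 (replace(1, 'k')): offset=3, physical=[D,A,b,B,k], logical=[B,k,D,A,b]

Answer: D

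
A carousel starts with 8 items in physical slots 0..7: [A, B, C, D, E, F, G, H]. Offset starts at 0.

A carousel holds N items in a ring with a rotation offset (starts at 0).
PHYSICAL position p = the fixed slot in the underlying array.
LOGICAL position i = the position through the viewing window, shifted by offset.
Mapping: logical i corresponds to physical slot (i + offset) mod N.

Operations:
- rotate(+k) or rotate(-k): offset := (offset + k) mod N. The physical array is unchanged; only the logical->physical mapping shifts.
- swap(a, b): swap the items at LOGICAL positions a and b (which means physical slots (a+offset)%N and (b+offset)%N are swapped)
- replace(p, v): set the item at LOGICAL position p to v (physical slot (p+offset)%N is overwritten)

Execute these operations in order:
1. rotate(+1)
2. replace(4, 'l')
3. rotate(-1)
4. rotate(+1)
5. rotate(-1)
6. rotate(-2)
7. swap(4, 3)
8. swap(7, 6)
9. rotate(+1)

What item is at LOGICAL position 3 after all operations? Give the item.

After op 1 (rotate(+1)): offset=1, physical=[A,B,C,D,E,F,G,H], logical=[B,C,D,E,F,G,H,A]
After op 2 (replace(4, 'l')): offset=1, physical=[A,B,C,D,E,l,G,H], logical=[B,C,D,E,l,G,H,A]
After op 3 (rotate(-1)): offset=0, physical=[A,B,C,D,E,l,G,H], logical=[A,B,C,D,E,l,G,H]
After op 4 (rotate(+1)): offset=1, physical=[A,B,C,D,E,l,G,H], logical=[B,C,D,E,l,G,H,A]
After op 5 (rotate(-1)): offset=0, physical=[A,B,C,D,E,l,G,H], logical=[A,B,C,D,E,l,G,H]
After op 6 (rotate(-2)): offset=6, physical=[A,B,C,D,E,l,G,H], logical=[G,H,A,B,C,D,E,l]
After op 7 (swap(4, 3)): offset=6, physical=[A,C,B,D,E,l,G,H], logical=[G,H,A,C,B,D,E,l]
After op 8 (swap(7, 6)): offset=6, physical=[A,C,B,D,l,E,G,H], logical=[G,H,A,C,B,D,l,E]
After op 9 (rotate(+1)): offset=7, physical=[A,C,B,D,l,E,G,H], logical=[H,A,C,B,D,l,E,G]

Answer: B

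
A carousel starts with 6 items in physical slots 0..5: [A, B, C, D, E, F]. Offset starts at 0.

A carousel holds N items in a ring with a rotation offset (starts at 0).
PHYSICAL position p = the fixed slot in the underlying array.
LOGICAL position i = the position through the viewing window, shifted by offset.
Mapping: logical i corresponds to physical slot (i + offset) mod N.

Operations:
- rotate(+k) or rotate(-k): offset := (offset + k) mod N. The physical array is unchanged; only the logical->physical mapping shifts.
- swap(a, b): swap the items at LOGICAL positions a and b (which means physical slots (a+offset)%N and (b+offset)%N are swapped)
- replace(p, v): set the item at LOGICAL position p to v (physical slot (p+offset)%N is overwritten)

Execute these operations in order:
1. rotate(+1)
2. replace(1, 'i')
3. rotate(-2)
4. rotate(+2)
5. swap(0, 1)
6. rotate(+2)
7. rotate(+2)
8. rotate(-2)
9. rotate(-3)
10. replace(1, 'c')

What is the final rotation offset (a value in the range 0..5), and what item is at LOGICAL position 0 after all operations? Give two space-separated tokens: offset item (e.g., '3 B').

Answer: 0 A

Derivation:
After op 1 (rotate(+1)): offset=1, physical=[A,B,C,D,E,F], logical=[B,C,D,E,F,A]
After op 2 (replace(1, 'i')): offset=1, physical=[A,B,i,D,E,F], logical=[B,i,D,E,F,A]
After op 3 (rotate(-2)): offset=5, physical=[A,B,i,D,E,F], logical=[F,A,B,i,D,E]
After op 4 (rotate(+2)): offset=1, physical=[A,B,i,D,E,F], logical=[B,i,D,E,F,A]
After op 5 (swap(0, 1)): offset=1, physical=[A,i,B,D,E,F], logical=[i,B,D,E,F,A]
After op 6 (rotate(+2)): offset=3, physical=[A,i,B,D,E,F], logical=[D,E,F,A,i,B]
After op 7 (rotate(+2)): offset=5, physical=[A,i,B,D,E,F], logical=[F,A,i,B,D,E]
After op 8 (rotate(-2)): offset=3, physical=[A,i,B,D,E,F], logical=[D,E,F,A,i,B]
After op 9 (rotate(-3)): offset=0, physical=[A,i,B,D,E,F], logical=[A,i,B,D,E,F]
After op 10 (replace(1, 'c')): offset=0, physical=[A,c,B,D,E,F], logical=[A,c,B,D,E,F]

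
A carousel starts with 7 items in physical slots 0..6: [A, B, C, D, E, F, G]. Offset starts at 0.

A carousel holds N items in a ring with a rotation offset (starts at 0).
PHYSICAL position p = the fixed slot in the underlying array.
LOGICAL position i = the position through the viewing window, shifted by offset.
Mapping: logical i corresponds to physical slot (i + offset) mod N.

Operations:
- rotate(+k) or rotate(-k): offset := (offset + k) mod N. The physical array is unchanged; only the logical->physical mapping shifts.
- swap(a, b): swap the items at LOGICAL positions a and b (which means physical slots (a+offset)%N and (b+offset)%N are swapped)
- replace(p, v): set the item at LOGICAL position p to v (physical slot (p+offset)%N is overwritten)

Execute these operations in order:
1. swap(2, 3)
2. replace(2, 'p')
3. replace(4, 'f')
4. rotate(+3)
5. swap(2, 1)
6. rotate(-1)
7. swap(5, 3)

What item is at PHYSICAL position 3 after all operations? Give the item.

Answer: C

Derivation:
After op 1 (swap(2, 3)): offset=0, physical=[A,B,D,C,E,F,G], logical=[A,B,D,C,E,F,G]
After op 2 (replace(2, 'p')): offset=0, physical=[A,B,p,C,E,F,G], logical=[A,B,p,C,E,F,G]
After op 3 (replace(4, 'f')): offset=0, physical=[A,B,p,C,f,F,G], logical=[A,B,p,C,f,F,G]
After op 4 (rotate(+3)): offset=3, physical=[A,B,p,C,f,F,G], logical=[C,f,F,G,A,B,p]
After op 5 (swap(2, 1)): offset=3, physical=[A,B,p,C,F,f,G], logical=[C,F,f,G,A,B,p]
After op 6 (rotate(-1)): offset=2, physical=[A,B,p,C,F,f,G], logical=[p,C,F,f,G,A,B]
After op 7 (swap(5, 3)): offset=2, physical=[f,B,p,C,F,A,G], logical=[p,C,F,A,G,f,B]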